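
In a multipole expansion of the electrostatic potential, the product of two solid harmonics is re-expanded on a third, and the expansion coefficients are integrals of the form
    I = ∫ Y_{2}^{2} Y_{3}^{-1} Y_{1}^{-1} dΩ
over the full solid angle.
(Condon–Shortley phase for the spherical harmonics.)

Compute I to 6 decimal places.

m-sum 0 ✓  L=6 even ✓  1≤1≤5 ✓
Π(2lᵢ+1) = 5×7×3 = 105
triangle coeff Δ(2,3,1) = 1/105
Σ_t [2,2]: t=2:+1/4 = 1/4
(3j)²=3/35 [(2 3 1; 0 0 0)], sign=-1
Σ_t [0,0]: t=0:+1/48 = 1/48
(3j)²=1/105 [(2 3 1; 2 -1 -1)], sign=+1
⇒ 4πI² = 3/35
I = (-1)√(3/35/(4π)) = -0.08258890

-0.082589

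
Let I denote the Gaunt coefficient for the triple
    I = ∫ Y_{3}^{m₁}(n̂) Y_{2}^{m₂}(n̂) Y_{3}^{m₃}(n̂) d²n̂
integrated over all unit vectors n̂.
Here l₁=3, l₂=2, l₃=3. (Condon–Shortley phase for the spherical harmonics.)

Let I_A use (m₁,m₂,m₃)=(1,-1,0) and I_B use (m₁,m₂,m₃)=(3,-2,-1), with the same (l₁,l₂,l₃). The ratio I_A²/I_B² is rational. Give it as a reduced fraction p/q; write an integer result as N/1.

1/5

l's match ⇒ only the (l;m) 3-j factors differ between A and B.
A: triangle coeff Δ(3,2,3) = 1/3780; Σ_t [0,1]: t=0:+1/8 t=1:−1/12 = 1/24; (3j)²=1/210 [(3 2 3; 1 -1 0)], sign=-1
B: triangle coeff Δ(3,2,3) = 1/3780; Σ_t [0,0]: t=0:+1/96 = 1/96; (3j)²=1/42 [(3 2 3; 3 -2 -1)], sign=+1
I_A²/I_B² = (1/210)/(1/42) = 1/5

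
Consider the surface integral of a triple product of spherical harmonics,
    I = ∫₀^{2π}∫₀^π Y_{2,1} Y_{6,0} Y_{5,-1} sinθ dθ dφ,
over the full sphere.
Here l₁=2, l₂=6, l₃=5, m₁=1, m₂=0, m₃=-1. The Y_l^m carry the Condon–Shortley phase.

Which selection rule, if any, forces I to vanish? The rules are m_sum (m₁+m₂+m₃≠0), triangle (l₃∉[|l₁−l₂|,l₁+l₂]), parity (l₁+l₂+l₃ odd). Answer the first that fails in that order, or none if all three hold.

parity

m₁+m₂+m₃ = 1 + 0 − 1 = 0  ✓
triangle: |2−6|=4 ≤ l₃=5 ≤ 2+6=8  ✓
parity: l₁+l₂+l₃ = 13 is odd  ✗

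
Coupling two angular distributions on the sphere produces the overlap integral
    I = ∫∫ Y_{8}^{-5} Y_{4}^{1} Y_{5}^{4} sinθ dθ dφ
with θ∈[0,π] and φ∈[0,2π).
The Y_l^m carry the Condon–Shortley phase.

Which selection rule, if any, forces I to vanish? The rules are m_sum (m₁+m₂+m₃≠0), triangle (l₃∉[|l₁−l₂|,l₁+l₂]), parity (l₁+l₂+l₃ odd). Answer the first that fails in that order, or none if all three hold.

parity

azimuthal sum: -5 + 1 + 4 = 0  ✓
4 ≤ 5 ≤ 12 (triangle on l)  ✓
L = 8 + 4 + 5 = 17 (odd)  ✗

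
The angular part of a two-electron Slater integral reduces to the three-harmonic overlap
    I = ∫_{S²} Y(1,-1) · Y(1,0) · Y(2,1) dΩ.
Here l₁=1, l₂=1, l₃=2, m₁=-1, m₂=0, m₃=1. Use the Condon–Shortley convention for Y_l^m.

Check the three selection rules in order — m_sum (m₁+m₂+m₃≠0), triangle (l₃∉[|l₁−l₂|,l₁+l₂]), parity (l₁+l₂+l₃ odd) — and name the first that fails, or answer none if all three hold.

none

m₁+m₂+m₃ = -1 + 0 + 1 = 0  ✓
triangle: |1−1|=0 ≤ l₃=2 ≤ 1+1=2  ✓
parity: l₁+l₂+l₃ = 4 is even  ✓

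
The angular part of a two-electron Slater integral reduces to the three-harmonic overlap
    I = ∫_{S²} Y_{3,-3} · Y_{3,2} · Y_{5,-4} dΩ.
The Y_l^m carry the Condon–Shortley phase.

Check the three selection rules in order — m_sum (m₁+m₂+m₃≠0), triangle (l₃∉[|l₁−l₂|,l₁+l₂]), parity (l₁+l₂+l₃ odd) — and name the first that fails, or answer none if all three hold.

Σmᵢ = -5  ✗
l₃∈[|l₁−l₂|,l₁+l₂]=[0,6], have l₃=5
Σlᵢ = 11 ⇒ odd

m_sum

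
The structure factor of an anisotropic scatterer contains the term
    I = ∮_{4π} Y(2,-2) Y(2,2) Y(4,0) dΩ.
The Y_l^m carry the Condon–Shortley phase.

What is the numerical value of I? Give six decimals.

0.040299

m-sum 0 ✓  L=8 even ✓  0≤4≤4 ✓
Π(2lᵢ+1) = 5×5×9 = 225
triangle coeff Δ(2,2,4) = 1/630
Σ_t [0,0]: t=0:+1/16 = 1/16
(3j)²=2/35 [(2 2 4; 0 0 0)], sign=+1
Σ_t [0,0]: t=0:+1/576 = 1/576
(3j)²=1/630 [(2 2 4; -2 2 0)], sign=+1
⇒ 4πI² = 1/49
I = (+1)√(1/49/(4π)) = 0.04029926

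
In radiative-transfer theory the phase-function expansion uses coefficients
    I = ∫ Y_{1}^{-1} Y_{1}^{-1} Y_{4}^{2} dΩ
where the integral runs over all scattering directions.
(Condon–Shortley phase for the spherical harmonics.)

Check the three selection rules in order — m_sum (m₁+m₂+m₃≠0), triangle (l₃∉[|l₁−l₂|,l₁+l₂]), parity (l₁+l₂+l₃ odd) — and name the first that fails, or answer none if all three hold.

triangle

Σmᵢ = 0  ✓
l₃∈[|l₁−l₂|,l₁+l₂]=[0,2], have l₃=4  ✗
Σlᵢ = 6 ⇒ even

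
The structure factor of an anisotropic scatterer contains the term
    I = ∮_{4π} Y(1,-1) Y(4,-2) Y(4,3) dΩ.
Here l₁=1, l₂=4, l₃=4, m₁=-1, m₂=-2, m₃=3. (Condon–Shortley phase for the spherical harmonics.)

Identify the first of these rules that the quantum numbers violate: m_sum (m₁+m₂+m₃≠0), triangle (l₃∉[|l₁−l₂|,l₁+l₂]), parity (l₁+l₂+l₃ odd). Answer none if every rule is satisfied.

Σmᵢ = 0  ✓
l₃∈[|l₁−l₂|,l₁+l₂]=[3,5], have l₃=4  ✓
Σlᵢ = 9 ⇒ odd  ✗

parity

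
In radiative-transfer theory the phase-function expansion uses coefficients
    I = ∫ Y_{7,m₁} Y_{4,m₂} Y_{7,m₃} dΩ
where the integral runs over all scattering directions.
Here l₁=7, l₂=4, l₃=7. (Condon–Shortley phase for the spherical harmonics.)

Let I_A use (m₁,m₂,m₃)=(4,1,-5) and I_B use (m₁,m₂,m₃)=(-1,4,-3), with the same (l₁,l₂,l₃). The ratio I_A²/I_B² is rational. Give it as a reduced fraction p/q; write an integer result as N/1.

3267/68600

l's match ⇒ only the (l;m) 3-j factors differ between A and B.
A: triangle coeff Δ(7,4,7) = 1/58198140; Σ_t [1,3]: t=1:−1/11612160 t=2:+1/8709120 t=3:−1/87091200 = 1/58060800; (3j)²=99/117572 [(7 4 7; 4 1 -5)], sign=+1
B: triangle coeff Δ(7,4,7) = 1/58198140; Σ_t [4,4]: t=4:+1/9953280 = 1/9953280; (3j)²=2450/138567 [(7 4 7; -1 4 -3)], sign=+1
I_A²/I_B² = (99/117572)/(2450/138567) = 3267/68600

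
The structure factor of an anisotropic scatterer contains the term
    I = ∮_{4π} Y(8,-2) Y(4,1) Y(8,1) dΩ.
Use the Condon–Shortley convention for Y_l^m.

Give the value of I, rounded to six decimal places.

0.089739

Checks pass: Σm=0; 20 even; l₃=8∈[4,12].
(2·8+1)(2·4+1)(2·8+1) = 2601
Δ: 4! 12! 4! / 21! → 1/185175900
sum: t=0:+1/557383680 t=1:−1/21772800 t=2:+1/8294400 t=3:−1/21772800 t=4:+1/557383680 = 1/30965760
3j²(8 4 8; 0 0 0) = Δ·Π!·Σ² = 36/4199  (sign +1)
sum: t=1:−1/313528320 t=2:+1/23224320 t=3:−1/14515200 t=4:+1/74649600 = -7/447897600
3j²(8 4 8; -2 1 1) = Δ·Π!·Σ² = 343/75582  (sign +1)
combine: 4πI² = 2601·36/4199·343/75582 = 6174/61009
take √, sign +1: I = 0.08973904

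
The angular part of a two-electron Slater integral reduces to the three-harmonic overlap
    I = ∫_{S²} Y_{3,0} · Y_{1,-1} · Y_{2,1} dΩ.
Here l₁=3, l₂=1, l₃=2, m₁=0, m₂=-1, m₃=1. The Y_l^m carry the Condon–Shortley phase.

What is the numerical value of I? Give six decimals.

0.143048

Rules hold: Σm=0, L=6 even, 2≤2≤4.
N = 7·3·5 = 105
Δ = 2!·4!·0!/7! = 1/105
Racah Σ t=1..1: t=1:−1/4 = -1/4
⇒ 3j(3 1 2; 0 0 0)² = 3/35, sgn -1
Racah Σ t=0..0: t=0:+1/12 = 1/12
⇒ 3j(3 1 2; 0 -1 1)² = 1/35, sgn -1
4πI² = N·(3j₀)²·(3jₘ)² = 9/35
I = +1·√(0.257143/4π) = 0.14304817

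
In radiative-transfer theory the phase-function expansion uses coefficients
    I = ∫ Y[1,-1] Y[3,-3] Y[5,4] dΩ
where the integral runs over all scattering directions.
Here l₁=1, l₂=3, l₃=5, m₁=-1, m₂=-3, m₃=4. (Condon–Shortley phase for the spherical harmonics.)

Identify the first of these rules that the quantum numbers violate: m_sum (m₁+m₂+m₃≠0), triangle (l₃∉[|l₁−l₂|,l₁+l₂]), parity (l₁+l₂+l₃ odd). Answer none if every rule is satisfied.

Σmᵢ = 0  ✓
l₃∈[|l₁−l₂|,l₁+l₂]=[2,4], have l₃=5  ✗
Σlᵢ = 9 ⇒ odd

triangle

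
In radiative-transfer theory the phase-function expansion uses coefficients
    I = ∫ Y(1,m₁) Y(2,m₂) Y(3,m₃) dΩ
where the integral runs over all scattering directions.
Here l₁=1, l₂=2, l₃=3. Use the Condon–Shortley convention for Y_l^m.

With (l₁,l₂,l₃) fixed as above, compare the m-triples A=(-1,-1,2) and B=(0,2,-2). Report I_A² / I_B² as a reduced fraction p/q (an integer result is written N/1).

Same 1,2,3: normalisation and zero-m 3j drop out of the ratio.
A: Δ: 0! 2! 4! / 7! → 1/105; sum: t=0:+1/12 = 1/12; 3j²(1 2 3; -1 -1 2) = Δ·Π!·Σ² = 2/21  (sign -1)
B: Δ: 0! 2! 4! / 7! → 1/105; sum: t=0:+1/24 = 1/24; 3j²(1 2 3; 0 2 -2) = Δ·Π!·Σ² = 1/21  (sign -1)
I_A²/I_B² = (2/21)/(1/21) = 2/1

2/1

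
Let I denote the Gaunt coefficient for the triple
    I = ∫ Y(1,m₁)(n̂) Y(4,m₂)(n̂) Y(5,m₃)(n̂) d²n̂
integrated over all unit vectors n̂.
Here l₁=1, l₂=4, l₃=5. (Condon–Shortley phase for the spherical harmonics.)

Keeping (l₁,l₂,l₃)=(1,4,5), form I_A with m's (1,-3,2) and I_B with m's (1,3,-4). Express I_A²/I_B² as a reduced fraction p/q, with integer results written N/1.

Shared (l₁,l₂,l₃)=(1,4,5): N and (l;000)² cancel in I_A²/I_B².
A: Δ = 0!·2!·8!/11! = 1/495; Racah Σ t=0..0: t=0:+1/10080 = 1/10080; ⇒ 3j(1 4 5; 1 -3 2)² = 1/165, sgn -1
B: Δ = 0!·2!·8!/11! = 1/495; Racah Σ t=0..0: t=0:+1/10080 = 1/10080; ⇒ 3j(1 4 5; 1 3 -4)² = 4/55, sgn -1
I_A²/I_B² = (1/165)/(4/55) = 1/12

1/12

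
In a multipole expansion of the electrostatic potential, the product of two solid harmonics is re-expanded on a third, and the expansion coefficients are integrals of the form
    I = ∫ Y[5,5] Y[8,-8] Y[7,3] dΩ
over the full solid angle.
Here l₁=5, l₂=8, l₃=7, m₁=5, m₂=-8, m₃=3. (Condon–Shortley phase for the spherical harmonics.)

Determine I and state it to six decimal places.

Checks pass: Σm=0; 20 even; l₃=7∈[3,13].
(2·5+1)(2·8+1)(2·7+1) = 2805
Δ: 6! 4! 10! / 21! → 1/814773960
sum: t=1:−1/87091200 t=2:+1/4976640 t=3:−1/2073600 t=4:+1/4976640 t=5:−1/87091200 = -1/9676800
3j²(5 8 7; 0 0 0) = Δ·Π!·Σ² = 360/46189  (sign +1)
sum: t=0:+1/62705664000 = 1/62705664000
3j²(5 8 7; 5 -8 3) = Δ·Π!·Σ² = 2/969  (sign +1)
combine: 4πI² = 2805·360/46189·2/969 = 3600/79781
take √, sign +1: I = 0.05992342

0.059923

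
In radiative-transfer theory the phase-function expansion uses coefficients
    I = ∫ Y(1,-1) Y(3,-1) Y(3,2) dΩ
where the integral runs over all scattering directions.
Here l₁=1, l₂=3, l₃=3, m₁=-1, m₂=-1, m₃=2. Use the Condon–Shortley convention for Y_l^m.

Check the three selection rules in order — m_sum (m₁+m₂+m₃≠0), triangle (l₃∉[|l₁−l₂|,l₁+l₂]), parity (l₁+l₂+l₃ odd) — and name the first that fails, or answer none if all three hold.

m₁+m₂+m₃ = -1 − 1 + 2 = 0  ✓
triangle: |1−3|=2 ≤ l₃=3 ≤ 1+3=4  ✓
parity: l₁+l₂+l₃ = 7 is odd  ✗

parity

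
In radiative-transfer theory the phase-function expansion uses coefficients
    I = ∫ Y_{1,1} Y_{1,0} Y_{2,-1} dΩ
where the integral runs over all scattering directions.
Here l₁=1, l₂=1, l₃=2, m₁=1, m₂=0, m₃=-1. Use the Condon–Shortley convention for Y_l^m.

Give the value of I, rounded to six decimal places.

-0.218510

Rules hold: Σm=0, L=4 even, 0≤2≤2.
N = 3·3·5 = 45
Δ = 0!·2!·2!/5! = 1/30
Racah Σ t=0..0: t=0:+1/1 = 1/1
⇒ 3j(1 1 2; 0 0 0)² = 2/15, sgn +1
Racah Σ t=0..0: t=0:+1/2 = 1/2
⇒ 3j(1 1 2; 1 0 -1)² = 1/10, sgn -1
4πI² = N·(3j₀)²·(3jₘ)² = 3/5
I = -1·√(0.6/4π) = -0.21850969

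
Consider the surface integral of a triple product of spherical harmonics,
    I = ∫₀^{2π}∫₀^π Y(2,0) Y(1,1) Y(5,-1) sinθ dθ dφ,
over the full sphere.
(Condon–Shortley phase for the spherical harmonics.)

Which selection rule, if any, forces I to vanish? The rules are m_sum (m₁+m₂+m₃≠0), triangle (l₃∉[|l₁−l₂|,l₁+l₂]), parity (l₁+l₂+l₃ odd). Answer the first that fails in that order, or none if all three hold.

triangle

azimuthal sum: 0 + 1 − 1 = 0  ✓
1 ≤ 5 ≤ 3 (triangle on l)  ✗
L = 2 + 1 + 5 = 8 (even)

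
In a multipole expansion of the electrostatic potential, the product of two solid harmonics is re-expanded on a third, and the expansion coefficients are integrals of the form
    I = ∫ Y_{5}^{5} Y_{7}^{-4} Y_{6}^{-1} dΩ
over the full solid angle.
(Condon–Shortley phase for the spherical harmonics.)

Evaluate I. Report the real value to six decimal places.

Rules hold: Σm=0, L=18 even, 2≤6≤12.
N = 11·15·13 = 2145
Δ = 6!·4!·8!/19! = 1/174594420
Racah Σ t=1..5: t=1:−1/4147200 t=2:+1/207360 t=3:−1/82944 t=4:+1/207360 t=5:−1/4147200 = -1/345600
⇒ 3j(5 7 6; 0 0 0)² = 420/46189, sgn -1
Racah Σ t=0..0: t=0:+1/12441600 = 1/12441600
⇒ 3j(5 7 6; 5 -4 -1)² = 245/12597, sgn -1
4πI² = N·(3j₀)²·(3jₘ)² = 514500/1356277
I = +1·√(0.379347/4π) = 0.17374550

0.173745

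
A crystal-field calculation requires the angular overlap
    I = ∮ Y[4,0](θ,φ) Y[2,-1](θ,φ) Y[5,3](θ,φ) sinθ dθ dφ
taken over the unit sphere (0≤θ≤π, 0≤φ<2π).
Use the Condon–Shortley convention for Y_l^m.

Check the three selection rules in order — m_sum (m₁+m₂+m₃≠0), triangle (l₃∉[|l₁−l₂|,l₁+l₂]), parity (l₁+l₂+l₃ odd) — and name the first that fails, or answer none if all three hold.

m_sum

m₁+m₂+m₃ = 0 − 1 + 3 = 2  ✗
triangle: |4−2|=2 ≤ l₃=5 ≤ 4+2=6
parity: l₁+l₂+l₃ = 11 is odd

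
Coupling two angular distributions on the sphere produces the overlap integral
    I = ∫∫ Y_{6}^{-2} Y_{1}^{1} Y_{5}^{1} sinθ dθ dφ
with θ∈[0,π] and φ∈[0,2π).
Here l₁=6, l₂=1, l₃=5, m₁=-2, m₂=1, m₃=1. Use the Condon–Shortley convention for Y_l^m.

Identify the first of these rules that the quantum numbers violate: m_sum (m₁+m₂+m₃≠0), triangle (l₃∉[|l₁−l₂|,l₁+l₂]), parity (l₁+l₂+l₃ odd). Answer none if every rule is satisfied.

none

Σmᵢ = 0  ✓
l₃∈[|l₁−l₂|,l₁+l₂]=[5,7], have l₃=5  ✓
Σlᵢ = 12 ⇒ even  ✓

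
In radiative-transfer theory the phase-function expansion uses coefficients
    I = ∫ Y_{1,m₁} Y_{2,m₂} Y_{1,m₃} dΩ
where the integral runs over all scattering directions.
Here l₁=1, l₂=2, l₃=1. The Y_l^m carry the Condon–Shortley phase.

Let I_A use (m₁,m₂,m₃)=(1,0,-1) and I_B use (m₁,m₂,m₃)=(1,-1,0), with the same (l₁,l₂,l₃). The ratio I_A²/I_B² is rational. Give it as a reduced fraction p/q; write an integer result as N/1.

1/3

Same 1,2,1: normalisation and zero-m 3j drop out of the ratio.
A: Δ: 2! 0! 2! / 5! → 1/30; sum: t=0:+1/4 = 1/4; 3j²(1 2 1; 1 0 -1) = Δ·Π!·Σ² = 1/30  (sign +1)
B: Δ: 2! 0! 2! / 5! → 1/30; sum: t=0:+1/2 = 1/2; 3j²(1 2 1; 1 -1 0) = Δ·Π!·Σ² = 1/10  (sign -1)
I_A²/I_B² = (1/30)/(1/10) = 1/3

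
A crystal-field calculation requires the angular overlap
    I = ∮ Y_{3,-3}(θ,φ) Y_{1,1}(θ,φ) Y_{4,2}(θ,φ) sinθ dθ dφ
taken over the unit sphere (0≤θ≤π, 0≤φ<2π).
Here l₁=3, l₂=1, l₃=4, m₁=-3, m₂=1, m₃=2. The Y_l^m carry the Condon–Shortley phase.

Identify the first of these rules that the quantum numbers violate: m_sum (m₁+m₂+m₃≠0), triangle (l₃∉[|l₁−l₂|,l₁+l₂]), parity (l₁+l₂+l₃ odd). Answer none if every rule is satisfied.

azimuthal sum: -3 + 1 + 2 = 0  ✓
2 ≤ 4 ≤ 4 (triangle on l)  ✓
L = 3 + 1 + 4 = 8 (even)  ✓

none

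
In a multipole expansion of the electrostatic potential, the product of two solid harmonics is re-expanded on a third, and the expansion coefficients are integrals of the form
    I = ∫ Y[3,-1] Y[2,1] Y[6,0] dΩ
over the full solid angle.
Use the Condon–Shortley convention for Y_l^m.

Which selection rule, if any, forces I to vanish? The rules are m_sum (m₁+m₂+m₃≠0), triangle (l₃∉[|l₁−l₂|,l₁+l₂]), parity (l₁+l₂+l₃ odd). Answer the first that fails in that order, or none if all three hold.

triangle

azimuthal sum: -1 + 1 + 0 = 0  ✓
1 ≤ 6 ≤ 5 (triangle on l)  ✗
L = 3 + 2 + 6 = 11 (odd)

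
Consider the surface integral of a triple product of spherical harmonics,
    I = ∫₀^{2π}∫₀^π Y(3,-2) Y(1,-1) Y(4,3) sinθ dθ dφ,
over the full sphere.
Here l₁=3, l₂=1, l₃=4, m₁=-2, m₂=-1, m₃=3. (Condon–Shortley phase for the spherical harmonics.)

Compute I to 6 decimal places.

-0.282095

Rules hold: Σm=0, L=8 even, 2≤4≤4.
N = 7·3·9 = 189
Δ = 0!·6!·2!/9! = 1/252
Racah Σ t=0..0: t=0:+1/36 = 1/36
⇒ 3j(3 1 4; 0 0 0)² = 4/63, sgn +1
Racah Σ t=0..0: t=0:+1/240 = 1/240
⇒ 3j(3 1 4; -2 -1 3)² = 1/12, sgn -1
4πI² = N·(3j₀)²·(3jₘ)² = 1/1
I = -1·√(1/4π) = -0.28209479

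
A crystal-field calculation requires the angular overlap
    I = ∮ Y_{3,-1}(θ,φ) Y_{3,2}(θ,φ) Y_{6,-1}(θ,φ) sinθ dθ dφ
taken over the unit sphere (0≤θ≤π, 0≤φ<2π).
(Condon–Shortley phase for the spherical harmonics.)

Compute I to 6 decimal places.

Checks pass: Σm=0; 12 even; l₃=6∈[0,6].
(2·3+1)(2·3+1)(2·6+1) = 637
Δ: 0! 6! 6! / 13! → 1/12012
sum: t=0:+1/1296 = 1/1296
3j²(3 3 6; 0 0 0) = Δ·Π!·Σ² = 100/3003  (sign +1)
sum: t=0:+1/5760 = 1/5760
3j²(3 3 6; -1 2 -1) = Δ·Π!·Σ² = 5/572  (sign -1)
combine: 4πI² = 637·100/3003·5/572 = 875/4719
take √, sign -1: I = -0.12147142

-0.121471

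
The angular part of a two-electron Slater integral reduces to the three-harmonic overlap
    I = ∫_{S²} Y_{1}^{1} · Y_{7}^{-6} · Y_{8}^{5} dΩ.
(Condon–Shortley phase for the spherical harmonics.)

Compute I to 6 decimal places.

-0.052996

Checks pass: Σm=0; 16 even; l₃=8∈[6,8].
(2·1+1)(2·7+1)(2·8+1) = 765
Δ: 0! 2! 14! / 17! → 1/2040
sum: t=0:+1/25401600 = 1/25401600
3j²(1 7 8; 0 0 0) = Δ·Π!·Σ² = 8/255  (sign +1)
sum: t=0:+1/12454041600 = 1/12454041600
3j²(1 7 8; 1 -6 5) = Δ·Π!·Σ² = 1/680  (sign -1)
combine: 4πI² = 765·8/255·1/680 = 3/85
take √, sign -1: I = -0.05299638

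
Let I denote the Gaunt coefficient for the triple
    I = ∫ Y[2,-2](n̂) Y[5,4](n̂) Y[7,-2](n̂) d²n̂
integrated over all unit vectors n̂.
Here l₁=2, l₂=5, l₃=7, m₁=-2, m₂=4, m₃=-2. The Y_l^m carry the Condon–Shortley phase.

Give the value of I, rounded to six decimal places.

0.025340

Checks pass: Σm=0; 14 even; l₃=7∈[3,7].
(2·2+1)(2·5+1)(2·7+1) = 825
Δ: 0! 4! 10! / 15! → 1/15015
sum: t=0:+1/57600 = 1/57600
3j²(2 5 7; 0 0 0) = Δ·Π!·Σ² = 21/715  (sign -1)
sum: t=0:+1/8709120 = 1/8709120
3j²(2 5 7; -2 4 -2) = Δ·Π!·Σ² = 1/3003  (sign -1)
combine: 4πI² = 825·21/715·1/3003 = 15/1859
take √, sign +1: I = 0.02533967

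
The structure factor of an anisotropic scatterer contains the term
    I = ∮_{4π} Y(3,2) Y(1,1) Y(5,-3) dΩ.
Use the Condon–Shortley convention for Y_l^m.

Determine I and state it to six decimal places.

|3−1|≤5≤3+1 violated ⇒ I = 0

0.000000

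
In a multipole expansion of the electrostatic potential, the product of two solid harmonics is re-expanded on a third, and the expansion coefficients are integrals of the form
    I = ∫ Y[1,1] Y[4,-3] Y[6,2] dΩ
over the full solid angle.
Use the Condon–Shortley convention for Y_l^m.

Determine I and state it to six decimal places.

0.000000

|1−4|≤6≤1+4 violated ⇒ I = 0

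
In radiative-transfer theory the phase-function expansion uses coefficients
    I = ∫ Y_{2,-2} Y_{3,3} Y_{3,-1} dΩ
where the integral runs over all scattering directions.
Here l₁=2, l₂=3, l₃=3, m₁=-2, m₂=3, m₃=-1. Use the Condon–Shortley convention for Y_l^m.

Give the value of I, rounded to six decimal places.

0.132981

Rules hold: Σm=0, L=8 even, 1≤3≤5.
N = 5·7·7 = 245
Δ = 2!·2!·4!/9! = 1/3780
Racah Σ t=0..2: t=0:+1/24 t=1:−1/4 t=2:+1/24 = -1/6
⇒ 3j(2 3 3; 0 0 0)² = 4/105, sgn +1
Racah Σ t=2..2: t=2:+1/96 = 1/96
⇒ 3j(2 3 3; -2 3 -1)² = 1/42, sgn +1
4πI² = N·(3j₀)²·(3jₘ)² = 2/9
I = +1·√(0.222222/4π) = 0.13298076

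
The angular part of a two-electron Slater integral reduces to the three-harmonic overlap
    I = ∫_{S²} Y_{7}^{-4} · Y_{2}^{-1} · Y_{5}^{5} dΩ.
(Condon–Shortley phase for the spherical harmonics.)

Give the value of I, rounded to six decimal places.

0.037585

Rules hold: Σm=0, L=14 even, 5≤5≤9.
N = 15·5·11 = 825
Δ = 4!·10!·0!/15! = 1/15015
Racah Σ t=2..2: t=2:+1/57600 = 1/57600
⇒ 3j(7 2 5; 0 0 0)² = 21/715, sgn -1
Racah Σ t=1..1: t=1:−1/21772800 = -1/21772800
⇒ 3j(7 2 5; -4 -1 5)² = 1/1365, sgn -1
4πI² = N·(3j₀)²·(3jₘ)² = 3/169
I = +1·√(0.0177515/4π) = 0.03758481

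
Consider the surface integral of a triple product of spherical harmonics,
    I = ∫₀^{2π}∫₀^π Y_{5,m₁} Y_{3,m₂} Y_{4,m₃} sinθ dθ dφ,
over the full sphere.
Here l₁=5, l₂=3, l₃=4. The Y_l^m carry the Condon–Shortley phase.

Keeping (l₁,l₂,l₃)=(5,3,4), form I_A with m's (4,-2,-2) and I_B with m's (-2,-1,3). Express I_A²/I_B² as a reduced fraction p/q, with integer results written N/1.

Same 5,3,4: normalisation and zero-m 3j drop out of the ratio.
A: Δ: 4! 6! 2! / 13! → 1/180180; sum: t=0:+1/2880 t=1:−1/8640 = 1/4320; 3j²(5 3 4; 4 -2 -2) = Δ·Π!·Σ² = 8/429  (sign +1)
B: Δ: 4! 6! 2! / 13! → 1/180180; sum: t=1:−1/4320 t=2:+1/960 = 7/8640; 3j²(5 3 4; -2 -1 3) = Δ·Π!·Σ² = 343/12870  (sign -1)
I_A²/I_B² = (8/429)/(343/12870) = 240/343

240/343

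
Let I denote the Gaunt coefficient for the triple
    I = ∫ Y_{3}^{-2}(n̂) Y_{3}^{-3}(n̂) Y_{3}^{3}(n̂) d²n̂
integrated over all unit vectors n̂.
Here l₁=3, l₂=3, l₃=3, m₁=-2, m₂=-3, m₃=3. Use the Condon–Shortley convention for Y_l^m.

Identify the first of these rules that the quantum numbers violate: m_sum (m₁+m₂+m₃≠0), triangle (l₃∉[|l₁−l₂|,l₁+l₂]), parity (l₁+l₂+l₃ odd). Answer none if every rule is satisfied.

m_sum

Σmᵢ = -2  ✗
l₃∈[|l₁−l₂|,l₁+l₂]=[0,6], have l₃=3
Σlᵢ = 9 ⇒ odd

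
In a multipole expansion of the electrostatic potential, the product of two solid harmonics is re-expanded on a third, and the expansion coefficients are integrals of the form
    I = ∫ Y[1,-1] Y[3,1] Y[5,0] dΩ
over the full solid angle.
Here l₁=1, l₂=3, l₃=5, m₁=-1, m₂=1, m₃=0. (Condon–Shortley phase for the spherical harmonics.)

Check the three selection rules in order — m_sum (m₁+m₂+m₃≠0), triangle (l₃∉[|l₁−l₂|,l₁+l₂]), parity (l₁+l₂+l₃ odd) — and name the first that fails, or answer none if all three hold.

m₁+m₂+m₃ = -1 + 1 + 0 = 0  ✓
triangle: |1−3|=2 ≤ l₃=5 ≤ 1+3=4  ✗
parity: l₁+l₂+l₃ = 9 is odd

triangle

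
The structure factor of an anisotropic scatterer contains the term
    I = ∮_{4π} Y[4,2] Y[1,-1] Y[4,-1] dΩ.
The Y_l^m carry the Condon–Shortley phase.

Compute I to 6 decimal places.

0.000000

l₁+l₂+l₃=9 is odd: 3j(l;000)=0 ⇒ I=0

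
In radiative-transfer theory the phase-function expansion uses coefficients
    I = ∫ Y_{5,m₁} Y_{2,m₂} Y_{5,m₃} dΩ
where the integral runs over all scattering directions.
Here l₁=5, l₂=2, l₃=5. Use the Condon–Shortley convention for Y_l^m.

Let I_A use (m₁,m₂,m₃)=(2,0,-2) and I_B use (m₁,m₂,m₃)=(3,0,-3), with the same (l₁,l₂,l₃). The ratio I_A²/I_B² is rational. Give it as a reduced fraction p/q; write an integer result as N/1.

Same 5,2,5: normalisation and zero-m 3j drop out of the ratio.
A: Δ: 2! 8! 2! / 13! → 1/38610; sum: t=0:+1/2880 t=1:−1/1440 t=2:+1/20160 = -1/3360; 3j²(5 2 5; 2 0 -2) = Δ·Π!·Σ² = 6/715  (sign +1)
B: Δ: 2! 8! 2! / 13! → 1/38610; sum: t=0:+1/5760 t=1:−1/5040 t=2:+1/161280 = -1/53760; 3j²(5 2 5; 3 0 -3) = Δ·Π!·Σ² = 1/4290  (sign -1)
I_A²/I_B² = (6/715)/(1/4290) = 36/1

36/1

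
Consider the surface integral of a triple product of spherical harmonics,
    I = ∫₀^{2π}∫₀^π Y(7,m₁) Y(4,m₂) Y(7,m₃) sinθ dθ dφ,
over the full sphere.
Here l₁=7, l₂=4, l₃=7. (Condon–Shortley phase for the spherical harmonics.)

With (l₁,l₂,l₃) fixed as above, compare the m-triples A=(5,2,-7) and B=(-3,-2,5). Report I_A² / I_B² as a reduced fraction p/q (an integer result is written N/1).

9009/3364

Shared (l₁,l₂,l₃)=(7,4,7): N and (l;000)² cancel in I_A²/I_B².
A: Δ = 4!·10!·4!/19! = 1/58198140; Racah Σ t=2..2: t=2:+1/348364800 = 1/348364800; ⇒ 3j(7 4 7; 5 2 -7)² = 11/646, sgn +1
B: Δ = 4!·10!·4!/19! = 1/58198140; Racah Σ t=0..2: t=0:+1/348364800 t=1:−1/13063680 t=2:+1/7741440 = 29/522547200; ⇒ 3j(7 4 7; -3 -2 5)² = 1682/264537, sgn +1
I_A²/I_B² = (11/646)/(1682/264537) = 9009/3364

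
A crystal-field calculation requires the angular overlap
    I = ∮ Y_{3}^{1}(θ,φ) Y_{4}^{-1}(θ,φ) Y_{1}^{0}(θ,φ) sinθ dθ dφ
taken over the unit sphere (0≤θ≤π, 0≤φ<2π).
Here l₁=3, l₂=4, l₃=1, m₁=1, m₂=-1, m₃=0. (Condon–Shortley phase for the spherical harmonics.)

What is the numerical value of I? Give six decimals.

m-sum 0 ✓  L=8 even ✓  1≤1≤7 ✓
Π(2lᵢ+1) = 7×9×3 = 189
triangle coeff Δ(3,4,1) = 1/252
Σ_t [3,3]: t=3:−1/36 = -1/36
(3j)²=4/63 [(3 4 1; 0 0 0)], sign=+1
Σ_t [2,2]: t=2:+1/48 = 1/48
(3j)²=5/84 [(3 4 1; 1 -1 0)], sign=-1
⇒ 4πI² = 5/7
I = (-1)√(5/7/(4π)) = -0.23841361

-0.238414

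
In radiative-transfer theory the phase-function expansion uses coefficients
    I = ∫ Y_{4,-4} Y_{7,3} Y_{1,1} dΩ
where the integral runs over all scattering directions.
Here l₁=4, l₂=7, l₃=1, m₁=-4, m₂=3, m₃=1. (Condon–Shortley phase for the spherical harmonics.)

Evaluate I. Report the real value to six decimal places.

0.000000

l₃=1 ∉ [3,11] — triangle fails ⇒ I = 0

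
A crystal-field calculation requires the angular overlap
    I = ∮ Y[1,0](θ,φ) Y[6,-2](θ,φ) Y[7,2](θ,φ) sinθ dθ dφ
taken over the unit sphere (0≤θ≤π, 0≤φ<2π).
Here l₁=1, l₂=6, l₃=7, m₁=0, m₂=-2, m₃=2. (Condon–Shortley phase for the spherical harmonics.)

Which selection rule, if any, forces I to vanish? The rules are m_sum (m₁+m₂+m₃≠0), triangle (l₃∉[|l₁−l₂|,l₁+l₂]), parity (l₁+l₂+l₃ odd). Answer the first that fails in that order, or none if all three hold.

Σmᵢ = 0  ✓
l₃∈[|l₁−l₂|,l₁+l₂]=[5,7], have l₃=7  ✓
Σlᵢ = 14 ⇒ even  ✓

none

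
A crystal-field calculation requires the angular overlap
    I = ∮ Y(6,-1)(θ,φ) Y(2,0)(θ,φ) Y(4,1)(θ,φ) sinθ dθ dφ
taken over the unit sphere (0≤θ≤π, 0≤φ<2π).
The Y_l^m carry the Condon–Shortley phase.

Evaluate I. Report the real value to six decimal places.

m-sum 0 ✓  L=12 even ✓  4≤4≤8 ✓
Π(2lᵢ+1) = 13×5×9 = 585
triangle coeff Δ(6,2,4) = 1/6435
Σ_t [2,2]: t=2:+1/2304 = 1/2304
(3j)²=5/143 [(6 2 4; 0 0 0)], sign=+1
Σ_t [2,2]: t=2:+1/2880 = 1/2880
(3j)²=14/429 [(6 2 4; -1 0 1)], sign=-1
⇒ 4πI² = 1050/1573
I = (-1)√(1050/1573/(4π)) = -0.23047581

-0.230476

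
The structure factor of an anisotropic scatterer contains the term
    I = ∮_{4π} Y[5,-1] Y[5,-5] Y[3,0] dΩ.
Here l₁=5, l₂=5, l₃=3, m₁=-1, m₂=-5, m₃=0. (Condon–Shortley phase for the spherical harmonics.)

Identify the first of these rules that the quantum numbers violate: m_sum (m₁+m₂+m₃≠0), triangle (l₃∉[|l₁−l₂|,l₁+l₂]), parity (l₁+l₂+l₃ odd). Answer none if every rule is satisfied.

Σmᵢ = -6  ✗
l₃∈[|l₁−l₂|,l₁+l₂]=[0,10], have l₃=3
Σlᵢ = 13 ⇒ odd

m_sum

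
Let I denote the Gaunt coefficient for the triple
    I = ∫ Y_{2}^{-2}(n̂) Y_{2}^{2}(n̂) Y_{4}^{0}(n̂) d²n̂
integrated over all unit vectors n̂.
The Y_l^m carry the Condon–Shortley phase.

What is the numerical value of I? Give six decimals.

0.040299

Rules hold: Σm=0, L=8 even, 0≤4≤4.
N = 5·5·9 = 225
Δ = 0!·4!·4!/9! = 1/630
Racah Σ t=0..0: t=0:+1/16 = 1/16
⇒ 3j(2 2 4; 0 0 0)² = 2/35, sgn +1
Racah Σ t=0..0: t=0:+1/576 = 1/576
⇒ 3j(2 2 4; -2 2 0)² = 1/630, sgn +1
4πI² = N·(3j₀)²·(3jₘ)² = 1/49
I = +1·√(0.0204082/4π) = 0.04029926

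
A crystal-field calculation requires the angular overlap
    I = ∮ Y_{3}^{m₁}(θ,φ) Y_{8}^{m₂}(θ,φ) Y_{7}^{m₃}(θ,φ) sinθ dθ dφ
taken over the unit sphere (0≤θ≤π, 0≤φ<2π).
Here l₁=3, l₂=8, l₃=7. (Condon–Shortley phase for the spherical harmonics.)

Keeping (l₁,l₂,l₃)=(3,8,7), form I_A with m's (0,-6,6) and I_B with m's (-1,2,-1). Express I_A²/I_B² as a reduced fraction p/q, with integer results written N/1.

31941/13690

Same 3,8,7: normalisation and zero-m 3j drop out of the ratio.
A: Δ: 4! 2! 12! / 19! → 1/5290740; sum: t=1:−1/479001600 t=2:+1/1916006400 = -1/638668800; 3j²(3 8 7; 0 -6 6) = Δ·Π!·Σ² = 117/6460  (sign +1)
B: Δ: 4! 2! 12! / 19! → 1/5290740; sum: t=2:+1/7741440 t=3:−1/3628800 t=4:+1/24883200 = -37/348364800; 3j²(3 8 7; -1 2 -1) = Δ·Π!·Σ² = 1369/176358  (sign -1)
I_A²/I_B² = (117/6460)/(1369/176358) = 31941/13690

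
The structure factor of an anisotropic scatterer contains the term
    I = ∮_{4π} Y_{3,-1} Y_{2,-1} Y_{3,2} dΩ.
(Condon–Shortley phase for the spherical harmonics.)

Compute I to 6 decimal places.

0.162868

Checks pass: Σm=0; 8 even; l₃=3∈[1,5].
(2·3+1)(2·2+1)(2·3+1) = 245
Δ: 2! 4! 2! / 9! → 1/3780
sum: t=0:+1/24 t=1:−1/4 t=2:+1/24 = -1/6
3j²(3 2 3; 0 0 0) = Δ·Π!·Σ² = 4/105  (sign +1)
sum: t=0:+1/48 t=1:−1/12 = -1/16
3j²(3 2 3; -1 -1 2) = Δ·Π!·Σ² = 1/28  (sign +1)
combine: 4πI² = 245·4/105·1/28 = 1/3
take √, sign +1: I = 0.16286750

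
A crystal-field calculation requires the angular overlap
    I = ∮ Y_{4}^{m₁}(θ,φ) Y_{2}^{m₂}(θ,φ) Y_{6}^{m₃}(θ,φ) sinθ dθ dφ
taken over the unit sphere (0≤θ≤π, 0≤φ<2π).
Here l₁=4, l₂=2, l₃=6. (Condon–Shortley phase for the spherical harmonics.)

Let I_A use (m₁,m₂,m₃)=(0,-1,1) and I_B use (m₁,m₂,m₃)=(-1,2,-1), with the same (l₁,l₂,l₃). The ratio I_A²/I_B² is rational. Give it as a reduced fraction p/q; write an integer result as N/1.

5/1

Same 4,2,6: normalisation and zero-m 3j drop out of the ratio.
A: Δ: 0! 8! 4! / 13! → 1/6435; sum: t=0:+1/3456 = 1/3456; 3j²(4 2 6; 0 -1 1) = Δ·Π!·Σ² = 35/1287  (sign -1)
B: Δ: 0! 8! 4! / 13! → 1/6435; sum: t=0:+1/17280 = 1/17280; 3j²(4 2 6; -1 2 -1) = Δ·Π!·Σ² = 7/1287  (sign -1)
I_A²/I_B² = (35/1287)/(7/1287) = 5/1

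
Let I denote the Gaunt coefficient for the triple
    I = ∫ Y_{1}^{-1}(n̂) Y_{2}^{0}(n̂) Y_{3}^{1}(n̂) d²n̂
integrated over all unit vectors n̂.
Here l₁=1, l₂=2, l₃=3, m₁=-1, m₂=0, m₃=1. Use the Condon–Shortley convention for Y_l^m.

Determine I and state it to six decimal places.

-0.202301

Rules hold: Σm=0, L=6 even, 1≤3≤3.
N = 3·5·7 = 105
Δ = 0!·2!·4!/7! = 1/105
Racah Σ t=0..0: t=0:+1/4 = 1/4
⇒ 3j(1 2 3; 0 0 0)² = 3/35, sgn -1
Racah Σ t=0..0: t=0:+1/8 = 1/8
⇒ 3j(1 2 3; -1 0 1)² = 2/35, sgn +1
4πI² = N·(3j₀)²·(3jₘ)² = 18/35
I = -1·√(0.514286/4π) = -0.20230066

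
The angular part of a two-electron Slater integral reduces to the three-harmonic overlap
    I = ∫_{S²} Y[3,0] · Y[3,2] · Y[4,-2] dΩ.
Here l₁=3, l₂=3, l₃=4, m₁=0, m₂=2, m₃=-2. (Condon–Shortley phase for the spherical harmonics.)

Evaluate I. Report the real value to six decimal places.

-0.044418

Checks pass: Σm=0; 10 even; l₃=4∈[0,6].
(2·3+1)(2·3+1)(2·4+1) = 441
Δ: 2! 4! 4! / 11! → 1/34650
sum: t=0:+1/72 t=1:−1/16 t=2:+1/72 = -5/144
3j²(3 3 4; 0 0 0) = Δ·Π!·Σ² = 2/77  (sign -1)
sum: t=1:−1/96 t=2:+1/72 = 1/288
3j²(3 3 4; 0 2 -2) = Δ·Π!·Σ² = 1/462  (sign +1)
combine: 4πI² = 441·2/77·1/462 = 3/121
take √, sign -1: I = -0.04441841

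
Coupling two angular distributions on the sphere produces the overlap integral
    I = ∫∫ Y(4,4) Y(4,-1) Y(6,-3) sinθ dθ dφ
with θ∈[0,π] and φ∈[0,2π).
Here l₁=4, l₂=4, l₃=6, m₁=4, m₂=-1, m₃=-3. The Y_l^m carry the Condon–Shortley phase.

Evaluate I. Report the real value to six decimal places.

Rules hold: Σm=0, L=14 even, 0≤6≤8.
N = 9·9·13 = 1053
Δ = 2!·6!·6!/15! = 1/1261260
Racah Σ t=0..2: t=0:+1/4608 t=1:−1/1296 t=2:+1/4608 = -7/20736
⇒ 3j(4 4 6; 0 0 0)² = 20/1287, sgn -1
Racah Σ t=0..0: t=0:+1/51840 = 1/51840
⇒ 3j(4 4 6; 4 -1 -3)² = 8/429, sgn -1
4πI² = N·(3j₀)²·(3jₘ)² = 480/1573
I = +1·√(0.305149/4π) = 0.15583009

0.155830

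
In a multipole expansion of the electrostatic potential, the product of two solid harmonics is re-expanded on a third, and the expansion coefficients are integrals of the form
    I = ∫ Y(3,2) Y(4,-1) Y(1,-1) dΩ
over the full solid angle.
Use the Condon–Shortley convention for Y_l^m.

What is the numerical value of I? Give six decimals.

-0.106622

m-sum 0 ✓  L=8 even ✓  1≤1≤7 ✓
Π(2lᵢ+1) = 7×9×3 = 189
triangle coeff Δ(3,4,1) = 1/252
Σ_t [3,3]: t=3:−1/36 = -1/36
(3j)²=4/63 [(3 4 1; 0 0 0)], sign=+1
Σ_t [1,1]: t=1:−1/240 = -1/240
(3j)²=1/84 [(3 4 1; 2 -1 -1)], sign=-1
⇒ 4πI² = 1/7
I = (-1)√(1/7/(4π)) = -0.10662181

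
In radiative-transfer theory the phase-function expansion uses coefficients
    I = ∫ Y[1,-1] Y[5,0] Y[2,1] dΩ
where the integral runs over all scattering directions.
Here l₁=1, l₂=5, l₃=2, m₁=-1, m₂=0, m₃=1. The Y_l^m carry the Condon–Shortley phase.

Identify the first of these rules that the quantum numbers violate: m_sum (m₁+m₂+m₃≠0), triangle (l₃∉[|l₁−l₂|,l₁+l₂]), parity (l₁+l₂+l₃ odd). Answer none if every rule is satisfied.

Σmᵢ = 0  ✓
l₃∈[|l₁−l₂|,l₁+l₂]=[4,6], have l₃=2  ✗
Σlᵢ = 8 ⇒ even

triangle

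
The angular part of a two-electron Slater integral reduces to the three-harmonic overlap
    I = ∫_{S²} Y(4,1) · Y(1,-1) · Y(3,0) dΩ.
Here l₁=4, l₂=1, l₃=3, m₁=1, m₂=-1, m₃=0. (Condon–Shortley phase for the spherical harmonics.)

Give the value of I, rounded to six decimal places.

-0.194664

m-sum 0 ✓  L=8 even ✓  3≤3≤5 ✓
Π(2lᵢ+1) = 9×3×7 = 189
triangle coeff Δ(4,1,3) = 1/252
Σ_t [1,1]: t=1:−1/36 = -1/36
(3j)²=4/63 [(4 1 3; 0 0 0)], sign=+1
Σ_t [0,0]: t=0:+1/72 = 1/72
(3j)²=5/126 [(4 1 3; 1 -1 0)], sign=-1
⇒ 4πI² = 10/21
I = (-1)√(10/21/(4π)) = -0.19466390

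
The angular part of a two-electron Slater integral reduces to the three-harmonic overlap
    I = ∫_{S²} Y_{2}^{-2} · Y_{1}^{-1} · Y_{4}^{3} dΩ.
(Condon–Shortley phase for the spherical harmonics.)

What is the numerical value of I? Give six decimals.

0.000000

l₃=4 ∉ [1,3] — triangle fails ⇒ I = 0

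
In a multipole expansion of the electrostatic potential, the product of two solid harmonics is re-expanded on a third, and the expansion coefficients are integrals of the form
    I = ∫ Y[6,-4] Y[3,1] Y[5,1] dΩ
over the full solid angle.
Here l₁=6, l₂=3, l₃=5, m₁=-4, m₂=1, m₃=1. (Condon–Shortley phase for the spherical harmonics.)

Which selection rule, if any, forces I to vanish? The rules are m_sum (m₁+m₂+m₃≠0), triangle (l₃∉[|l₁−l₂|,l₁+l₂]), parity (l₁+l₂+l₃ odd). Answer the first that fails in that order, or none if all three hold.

Σmᵢ = -2  ✗
l₃∈[|l₁−l₂|,l₁+l₂]=[3,9], have l₃=5
Σlᵢ = 14 ⇒ even

m_sum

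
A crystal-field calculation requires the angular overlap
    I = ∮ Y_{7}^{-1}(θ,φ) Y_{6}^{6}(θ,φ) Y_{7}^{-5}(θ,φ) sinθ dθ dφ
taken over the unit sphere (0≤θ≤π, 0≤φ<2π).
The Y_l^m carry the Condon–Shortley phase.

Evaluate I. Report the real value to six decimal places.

0.128174

Checks pass: Σm=0; 20 even; l₃=7∈[1,13].
(2·7+1)(2·6+1)(2·7+1) = 2925
Δ: 6! 8! 6! / 21! → 1/2444321880
sum: t=0:+1/2612736000 t=1:−1/20736000 t=2:+1/1658880 t=3:−1/746496 t=4:+1/1658880 t=5:−1/20736000 t=6:+1/2612736000 = -1/4354560
3j²(7 6 7; 0 0 0) = Δ·Π!·Σ² = 1000/138567  (sign +1)
sum: t=6:+1/746496000 = 1/746496000
3j²(7 6 7; -1 6 -5) = Δ·Π!·Σ² = 616/62985  (sign +1)
combine: 4πI² = 2925·1000/138567·616/62985 = 280000/1356277
take √, sign +1: I = 0.12817398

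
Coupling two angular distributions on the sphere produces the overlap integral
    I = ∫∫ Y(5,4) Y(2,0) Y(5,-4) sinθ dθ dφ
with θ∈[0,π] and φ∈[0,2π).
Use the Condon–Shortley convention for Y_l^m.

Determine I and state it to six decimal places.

m-sum 0 ✓  L=12 even ✓  3≤5≤7 ✓
Π(2lᵢ+1) = 11×5×11 = 605
triangle coeff Δ(5,2,5) = 1/38610
Σ_t [0,2]: t=0:+1/2880 t=1:−1/576 t=2:+1/2880 = -1/960
(3j)²=10/429 [(5 2 5; 0 0 0)], sign=+1
Σ_t [0,1]: t=0:+1/20160 t=1:−1/40320 = 1/40320
(3j)²=6/715 [(5 2 5; 4 0 -4)], sign=-1
⇒ 4πI² = 20/169
I = (-1)√(20/169/(4π)) = -0.09704356

-0.097044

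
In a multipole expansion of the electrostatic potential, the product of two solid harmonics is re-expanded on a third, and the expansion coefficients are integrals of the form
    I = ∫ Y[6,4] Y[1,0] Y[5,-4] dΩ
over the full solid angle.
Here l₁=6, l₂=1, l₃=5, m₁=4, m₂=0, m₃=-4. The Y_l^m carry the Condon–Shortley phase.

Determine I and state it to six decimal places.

0.182727

Checks pass: Σm=0; 12 even; l₃=5∈[5,7].
(2·6+1)(2·1+1)(2·5+1) = 429
Δ: 2! 10! 0! / 13! → 1/858
sum: t=1:−1/14400 = -1/14400
3j²(6 1 5; 0 0 0) = Δ·Π!·Σ² = 6/143  (sign +1)
sum: t=1:−1/362880 = -1/362880
3j²(6 1 5; 4 0 -4) = Δ·Π!·Σ² = 10/429  (sign +1)
combine: 4πI² = 429·6/143·10/429 = 60/143
take √, sign +1: I = 0.18272698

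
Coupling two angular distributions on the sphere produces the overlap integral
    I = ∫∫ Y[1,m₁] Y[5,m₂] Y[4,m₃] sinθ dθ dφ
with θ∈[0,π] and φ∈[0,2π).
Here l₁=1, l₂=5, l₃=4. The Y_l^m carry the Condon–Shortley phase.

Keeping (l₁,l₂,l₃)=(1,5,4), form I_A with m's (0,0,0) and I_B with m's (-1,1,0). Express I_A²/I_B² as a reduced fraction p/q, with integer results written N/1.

5/3

l's match ⇒ only the (l;m) 3-j factors differ between A and B.
A: triangle coeff Δ(1,5,4) = 1/495; Σ_t [1,1]: t=1:−1/576 = -1/576; (3j)²=5/99 [(1 5 4; 0 0 0)], sign=-1
B: triangle coeff Δ(1,5,4) = 1/495; Σ_t [2,2]: t=2:+1/1152 = 1/1152; (3j)²=1/33 [(1 5 4; -1 1 0)], sign=+1
I_A²/I_B² = (5/99)/(1/33) = 5/3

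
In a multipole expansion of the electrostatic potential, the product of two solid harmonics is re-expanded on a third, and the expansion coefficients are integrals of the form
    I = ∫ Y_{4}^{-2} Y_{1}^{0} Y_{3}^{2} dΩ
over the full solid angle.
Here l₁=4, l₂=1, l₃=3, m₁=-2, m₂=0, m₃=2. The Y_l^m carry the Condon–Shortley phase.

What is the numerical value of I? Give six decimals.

m-sum 0 ✓  L=8 even ✓  3≤3≤5 ✓
Π(2lᵢ+1) = 9×3×7 = 189
triangle coeff Δ(4,1,3) = 1/252
Σ_t [1,1]: t=1:−1/36 = -1/36
(3j)²=4/63 [(4 1 3; 0 0 0)], sign=+1
Σ_t [1,1]: t=1:−1/120 = -1/120
(3j)²=1/21 [(4 1 3; -2 0 2)], sign=+1
⇒ 4πI² = 4/7
I = (+1)√(4/7/(4π)) = 0.21324362

0.213244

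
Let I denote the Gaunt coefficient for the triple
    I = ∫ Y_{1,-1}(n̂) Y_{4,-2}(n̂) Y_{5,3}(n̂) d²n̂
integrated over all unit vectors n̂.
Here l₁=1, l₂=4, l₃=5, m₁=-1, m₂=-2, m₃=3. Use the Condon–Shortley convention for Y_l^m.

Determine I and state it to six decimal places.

-0.259847

Rules hold: Σm=0, L=10 even, 3≤5≤5.
N = 3·9·11 = 297
Δ = 0!·2!·8!/11! = 1/495
Racah Σ t=0..0: t=0:+1/576 = 1/576
⇒ 3j(1 4 5; 0 0 0)² = 5/99, sgn -1
Racah Σ t=0..0: t=0:+1/2880 = 1/2880
⇒ 3j(1 4 5; -1 -2 3)² = 28/495, sgn +1
4πI² = N·(3j₀)²·(3jₘ)² = 28/33
I = -1·√(0.848485/4π) = -0.25984664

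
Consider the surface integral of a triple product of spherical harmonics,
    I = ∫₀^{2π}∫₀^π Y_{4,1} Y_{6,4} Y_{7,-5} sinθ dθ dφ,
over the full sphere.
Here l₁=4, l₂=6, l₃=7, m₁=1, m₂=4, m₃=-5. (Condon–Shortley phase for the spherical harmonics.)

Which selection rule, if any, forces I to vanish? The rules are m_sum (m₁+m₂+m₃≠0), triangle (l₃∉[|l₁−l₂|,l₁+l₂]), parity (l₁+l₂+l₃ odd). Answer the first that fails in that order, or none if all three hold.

parity

azimuthal sum: 1 + 4 − 5 = 0  ✓
2 ≤ 7 ≤ 10 (triangle on l)  ✓
L = 4 + 6 + 7 = 17 (odd)  ✗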